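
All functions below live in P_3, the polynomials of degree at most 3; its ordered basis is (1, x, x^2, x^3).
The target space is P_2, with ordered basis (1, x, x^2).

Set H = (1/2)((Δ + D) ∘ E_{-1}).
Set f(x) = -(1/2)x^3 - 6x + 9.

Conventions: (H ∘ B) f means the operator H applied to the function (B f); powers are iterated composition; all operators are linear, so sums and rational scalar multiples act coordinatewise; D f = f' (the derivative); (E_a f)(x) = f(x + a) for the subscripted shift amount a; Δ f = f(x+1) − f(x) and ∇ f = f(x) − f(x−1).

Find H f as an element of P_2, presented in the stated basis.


E_{-1} f = -(1/2)x^3 + (3/2)x^2 - (15/2)x + 31/2
Δ E_{-1} f = -(3/2)x^2 + (3/2)x - 13/2
D E_{-1} f = -(3/2)x^2 + 3x - 15/2
(Δ + D) E_{-1} f = -3x^2 + (9/2)x - 14
((1/2)((Δ + D) ∘ E_{-1})) f = -(3/2)x^2 + (9/4)x - 7

the image equals g(x) = -(3/2)x^2 + (9/4)x - 7


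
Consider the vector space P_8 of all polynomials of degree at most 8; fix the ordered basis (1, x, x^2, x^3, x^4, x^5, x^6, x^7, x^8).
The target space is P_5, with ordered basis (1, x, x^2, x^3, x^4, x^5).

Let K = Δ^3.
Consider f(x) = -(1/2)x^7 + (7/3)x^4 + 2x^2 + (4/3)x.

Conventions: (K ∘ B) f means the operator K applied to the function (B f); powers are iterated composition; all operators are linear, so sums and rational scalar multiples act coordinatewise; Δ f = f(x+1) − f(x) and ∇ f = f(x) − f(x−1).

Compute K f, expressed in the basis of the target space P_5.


g(x) = -105x^4 - 630x^3 - 1575x^2 - 1834x - 819

Δ f = -(7/2)x^6 - (21/2)x^5 - (35/2)x^4 - (49/6)x^3 + (7/2)x^2 + (59/6)x + 31/6
Δ Δ f = -21x^5 - 105x^4 - 245x^3 - 287x^2 - 161x - 79/3
Δ Δ Δ f = -105x^4 - 630x^3 - 1575x^2 - 1834x - 819


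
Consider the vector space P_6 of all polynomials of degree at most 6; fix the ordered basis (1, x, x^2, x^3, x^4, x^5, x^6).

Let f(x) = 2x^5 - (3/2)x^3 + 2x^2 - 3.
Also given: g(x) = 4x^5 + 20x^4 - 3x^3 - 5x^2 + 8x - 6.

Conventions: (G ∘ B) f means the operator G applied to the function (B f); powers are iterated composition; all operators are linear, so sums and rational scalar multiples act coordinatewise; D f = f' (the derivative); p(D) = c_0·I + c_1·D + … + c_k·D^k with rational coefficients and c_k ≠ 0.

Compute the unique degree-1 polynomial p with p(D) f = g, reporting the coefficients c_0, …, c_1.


D^0 f = 2x^5 - (3/2)x^3 + 2x^2 - 3
D^1 f = 10x^4 - (9/2)x^2 + 4x
matching coefficients of g against c_0 f + c_1 Df + … from the top degree down determines the c_i
solution: c_0 = 2, c_1 = 2

p(D) = 2·I + 2·D, i.e. c_0 = 2, c_1 = 2


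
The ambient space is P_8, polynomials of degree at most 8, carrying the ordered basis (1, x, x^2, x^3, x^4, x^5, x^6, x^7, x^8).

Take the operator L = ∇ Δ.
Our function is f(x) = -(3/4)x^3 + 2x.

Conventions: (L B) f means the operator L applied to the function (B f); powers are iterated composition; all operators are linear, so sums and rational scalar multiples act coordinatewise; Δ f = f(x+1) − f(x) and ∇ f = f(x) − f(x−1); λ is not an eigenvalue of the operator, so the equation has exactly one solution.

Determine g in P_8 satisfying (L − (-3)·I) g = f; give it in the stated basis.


the image equals g(x) = -(1/4)x^3 + (7/6)x

write g with unknown coordinates in the stated basis and equate coefficients in (L − (-3)·I) g = f
solving from the highest basis element down gives g = -(1/4)x^3 + (7/6)x
check: L g = -(3/2)x
so L g − (-3)·g = -(3/4)x^3 + 2x = f ✓


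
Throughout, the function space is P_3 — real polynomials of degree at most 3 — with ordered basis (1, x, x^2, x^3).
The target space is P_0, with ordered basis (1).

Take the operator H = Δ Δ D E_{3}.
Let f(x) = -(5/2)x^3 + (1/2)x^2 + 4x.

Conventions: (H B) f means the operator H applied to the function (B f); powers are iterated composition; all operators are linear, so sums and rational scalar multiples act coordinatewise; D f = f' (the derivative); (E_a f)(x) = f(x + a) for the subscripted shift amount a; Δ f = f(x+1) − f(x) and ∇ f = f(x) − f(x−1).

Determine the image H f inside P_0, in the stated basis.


the image equals g(x) = -15

E_{3} f = -(5/2)x^3 - 22x^2 - (121/2)x - 51
D E_{3} f = -(15/2)x^2 - 44x - 121/2
Δ D E_{3} f = -15x - 103/2
Δ (Δ D) E_{3} f = -15


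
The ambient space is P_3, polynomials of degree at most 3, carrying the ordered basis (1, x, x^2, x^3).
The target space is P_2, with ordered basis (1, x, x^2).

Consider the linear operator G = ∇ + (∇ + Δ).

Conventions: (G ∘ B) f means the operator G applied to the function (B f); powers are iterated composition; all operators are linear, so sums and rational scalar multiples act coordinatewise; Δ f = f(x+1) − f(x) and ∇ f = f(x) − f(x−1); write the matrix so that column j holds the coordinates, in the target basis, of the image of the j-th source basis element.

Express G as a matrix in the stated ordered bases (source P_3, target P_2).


image of 1: 0
image of x: 3
image of x^2: 6x - 1
image of x^3: 9x^2 - 3x + 3
each image's coordinates form column j of the matrix

the matrix is [[0, 3, -1, 3]; [0, 0, 6, -3]; [0, 0, 0, 9]] (rows listed top to bottom)


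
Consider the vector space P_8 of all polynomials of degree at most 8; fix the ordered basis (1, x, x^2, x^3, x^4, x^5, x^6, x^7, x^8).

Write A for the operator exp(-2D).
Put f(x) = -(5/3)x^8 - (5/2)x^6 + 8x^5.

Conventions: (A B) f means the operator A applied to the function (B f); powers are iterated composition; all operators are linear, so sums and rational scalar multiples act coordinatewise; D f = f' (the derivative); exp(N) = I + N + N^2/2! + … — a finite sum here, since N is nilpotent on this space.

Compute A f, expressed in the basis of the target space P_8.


order-1 term: (80/3)x^7 + 30x^5 - 80x^4
order-2 term: -(560/3)x^6 - 150x^4 + 320x^3
order-3 term: (2240/3)x^5 + 400x^3 - 640x^2
order-4 term: -(5600/3)x^4 - 600x^2 + 640x
order-5 term: (8960/3)x^3 + 480x - 256
order-6 term: -(8960/3)x^2 - 160
order-7 term: (5120/3)x
order-8 term: -1280/3
the series for exp(-2D) f terminates at order 8
exp(-2D) f = -(5/3)x^8 + (80/3)x^7 - (1135/6)x^6 + (2354/3)x^5 - (6290/3)x^4 + (11120/3)x^3 - (12680/3)x^2 + (8480/3)x - 2528/3

the image equals g(x) = -(5/3)x^8 + (80/3)x^7 - (1135/6)x^6 + (2354/3)x^5 - (6290/3)x^4 + (11120/3)x^3 - (12680/3)x^2 + (8480/3)x - 2528/3


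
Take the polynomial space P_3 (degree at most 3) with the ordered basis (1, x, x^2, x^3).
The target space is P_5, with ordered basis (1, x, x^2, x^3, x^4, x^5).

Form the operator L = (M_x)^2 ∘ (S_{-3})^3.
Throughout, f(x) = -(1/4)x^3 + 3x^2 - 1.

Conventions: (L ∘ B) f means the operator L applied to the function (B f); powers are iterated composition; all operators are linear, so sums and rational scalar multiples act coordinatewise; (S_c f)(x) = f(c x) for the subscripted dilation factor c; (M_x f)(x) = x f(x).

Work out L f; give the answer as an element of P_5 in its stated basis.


S_{-3} f = (27/4)x^3 + 27x^2 - 1
S_{-3} S_{-3} f = -(729/4)x^3 + 243x^2 - 1
S_{-3} S_{-3} S_{-3} f = (19683/4)x^3 + 2187x^2 - 1
M_x (S_{-3})^3 f = (19683/4)x^4 + 2187x^3 - x
M_x M_x (S_{-3})^3 f = (19683/4)x^5 + 2187x^4 - x^2

the result is g(x) = (19683/4)x^5 + 2187x^4 - x^2


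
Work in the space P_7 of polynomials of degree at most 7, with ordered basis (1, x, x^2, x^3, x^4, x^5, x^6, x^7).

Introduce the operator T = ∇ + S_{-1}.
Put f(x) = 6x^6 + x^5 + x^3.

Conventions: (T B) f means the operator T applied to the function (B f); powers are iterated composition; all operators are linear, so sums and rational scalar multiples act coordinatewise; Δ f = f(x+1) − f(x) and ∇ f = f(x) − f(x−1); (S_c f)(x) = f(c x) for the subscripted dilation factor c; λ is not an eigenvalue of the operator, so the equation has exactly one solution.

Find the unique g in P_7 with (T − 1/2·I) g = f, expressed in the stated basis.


the result is g(x) = 12x^6 + (142/3)x^5 - (340/3)x^4 - (4126/9)x^3 + 804x^2 + (14192/9)x - 8336/9

write g with unknown coordinates in the stated basis and equate coefficients in (T − 1/2·I) g = f
solving from the highest basis element down gives g = 12x^6 + (142/3)x^5 - (340/3)x^4 - (4126/9)x^3 + 804x^2 + (14192/9)x - 8336/9
check: T g = 12x^6 + (74/3)x^5 - (170/3)x^4 - (2054/9)x^3 + 402x^2 + (7096/9)x - 4168/9
so T g − 1/2·g = 6x^6 + x^5 + x^3 = f ✓


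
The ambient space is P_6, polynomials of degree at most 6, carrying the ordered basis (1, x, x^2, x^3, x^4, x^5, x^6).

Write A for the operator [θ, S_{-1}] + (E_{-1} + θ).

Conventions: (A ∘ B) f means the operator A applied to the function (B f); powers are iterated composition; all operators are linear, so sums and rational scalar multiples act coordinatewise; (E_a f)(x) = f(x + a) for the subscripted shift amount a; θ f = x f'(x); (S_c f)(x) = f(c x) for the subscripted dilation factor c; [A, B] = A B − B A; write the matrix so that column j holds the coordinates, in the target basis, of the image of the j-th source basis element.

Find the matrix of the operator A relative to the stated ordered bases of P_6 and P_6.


image of 1: 1
image of x: 2x - 1
image of x^2: 3x^2 - 2x + 1
image of x^3: 4x^3 - 3x^2 + 3x - 1
image of x^4: 5x^4 - 4x^3 + 6x^2 - 4x + 1
image of x^5: 6x^5 - 5x^4 + 10x^3 - 10x^2 + 5x - 1
image of x^6: 7x^6 - 6x^5 + 15x^4 - 20x^3 + 15x^2 - 6x + 1
each image's coordinates form column j of the matrix

the matrix is [[1, -1, 1, -1, 1, -1, 1]; [0, 2, -2, 3, -4, 5, -6]; [0, 0, 3, -3, 6, -10, 15]; [0, 0, 0, 4, -4, 10, -20]; [0, 0, 0, 0, 5, -5, 15]; [0, 0, 0, 0, 0, 6, -6]; [0, 0, 0, 0, 0, 0, 7]] (rows listed top to bottom)


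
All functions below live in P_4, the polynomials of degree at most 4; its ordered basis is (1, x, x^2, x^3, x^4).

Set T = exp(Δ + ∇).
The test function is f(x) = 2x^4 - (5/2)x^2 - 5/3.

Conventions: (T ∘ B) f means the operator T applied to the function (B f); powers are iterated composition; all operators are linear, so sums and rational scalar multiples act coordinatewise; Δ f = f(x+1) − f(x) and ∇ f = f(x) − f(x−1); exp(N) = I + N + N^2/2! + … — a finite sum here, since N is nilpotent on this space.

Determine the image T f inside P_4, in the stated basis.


the result is g(x) = 2x^4 + 16x^3 + (91/2)x^2 + 70x + 157/3

order-1 term: 16x^3 + 6x
order-2 term: 48x^2 + 22
order-3 term: 64x
order-4 term: 32
the series for exp(Δ + ∇) f terminates at order 4
exp(Δ + ∇) f = 2x^4 + 16x^3 + (91/2)x^2 + 70x + 157/3


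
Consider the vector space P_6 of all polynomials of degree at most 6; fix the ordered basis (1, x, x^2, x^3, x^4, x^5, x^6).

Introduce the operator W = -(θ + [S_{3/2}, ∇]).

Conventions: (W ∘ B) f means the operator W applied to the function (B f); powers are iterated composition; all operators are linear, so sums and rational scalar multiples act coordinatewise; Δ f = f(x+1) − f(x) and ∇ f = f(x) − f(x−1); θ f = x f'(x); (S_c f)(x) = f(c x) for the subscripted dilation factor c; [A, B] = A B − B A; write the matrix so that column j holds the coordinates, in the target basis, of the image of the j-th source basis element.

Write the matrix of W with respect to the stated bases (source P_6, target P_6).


image of 1: 0
image of x: -x + 1/2
image of x^2: -2x^2 + (3/2)x - 5/4
image of x^3: -3x^3 + (27/8)x^2 - (45/8)x + 19/8
image of x^4: -4x^4 + (27/4)x^3 - (135/8)x^2 + (57/4)x - 65/16
image of x^5: -5x^5 + (405/32)x^4 - (675/16)x^3 + (855/16)x^2 - (975/32)x + 211/32
image of x^6: -6x^6 + (729/32)x^5 - (6075/64)x^4 + (2565/16)x^3 - (8775/64)x^2 + (1899/32)x - 665/64
each image's coordinates form column j of the matrix

the matrix is [[0, 1/2, -5/4, 19/8, -65/16, 211/32, -665/64]; [0, -1, 3/2, -45/8, 57/4, -975/32, 1899/32]; [0, 0, -2, 27/8, -135/8, 855/16, -8775/64]; [0, 0, 0, -3, 27/4, -675/16, 2565/16]; [0, 0, 0, 0, -4, 405/32, -6075/64]; [0, 0, 0, 0, 0, -5, 729/32]; [0, 0, 0, 0, 0, 0, -6]] (rows listed top to bottom)


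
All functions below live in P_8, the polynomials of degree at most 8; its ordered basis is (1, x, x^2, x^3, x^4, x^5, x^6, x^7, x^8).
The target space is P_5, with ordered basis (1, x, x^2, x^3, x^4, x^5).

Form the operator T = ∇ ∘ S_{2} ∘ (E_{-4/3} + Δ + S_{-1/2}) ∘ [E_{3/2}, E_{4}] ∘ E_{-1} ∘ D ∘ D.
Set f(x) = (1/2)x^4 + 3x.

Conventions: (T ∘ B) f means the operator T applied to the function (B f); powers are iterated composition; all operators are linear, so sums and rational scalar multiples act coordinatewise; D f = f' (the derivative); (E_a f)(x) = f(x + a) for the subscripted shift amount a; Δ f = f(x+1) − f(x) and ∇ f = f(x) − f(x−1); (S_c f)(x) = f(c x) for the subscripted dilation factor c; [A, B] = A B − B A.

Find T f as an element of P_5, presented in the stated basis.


the image equals g(x) = 0

D f = 2x^3 + 3
D D f = 6x^2
E_{-1} (D ∘ D) f = 6x^2 - 12x + 6
E_{4} (E_{-1} ∘ D ∘ D) f = 6x^2 + 36x + 54
E_{3/2} E_{4} (E_{-1} ∘ D ∘ D) f = 6x^2 + 54x + 243/2
E_{3/2} (E_{-1} ∘ D ∘ D) f = 6x^2 + 6x + 3/2
E_{4} E_{3/2} (E_{-1} ∘ D ∘ D) f = 6x^2 + 54x + 243/2
[E_{3/2}, E_{4}] (E_{-1} ∘ D ∘ D) f = 0
E_{-4/3} [E_{3/2}, E_{4}] (E_{-1} ∘ D ∘ D) f = 0
Δ [E_{3/2}, E_{4}] (E_{-1} ∘ D ∘ D) f = 0
S_{-1/2} [E_{3/2}, E_{4}] (E_{-1} ∘ D ∘ D) f = 0
(E_{-4/3} + Δ + S_{-1/2}) [E_{3/2}, E_{4}] (E_{-1} ∘ D ∘ D) f = 0
S_{2} (E_{-4/3} + Δ + S_{-1/2}) [E_{3/2}, E_{4}] (E_{-1} ∘ D ∘ D) f = 0
∇ S_{2} (E_{-4/3} + Δ + S_{-1/2}) [E_{3/2}, E_{4}] (E_{-1} ∘ D ∘ D) f = 0


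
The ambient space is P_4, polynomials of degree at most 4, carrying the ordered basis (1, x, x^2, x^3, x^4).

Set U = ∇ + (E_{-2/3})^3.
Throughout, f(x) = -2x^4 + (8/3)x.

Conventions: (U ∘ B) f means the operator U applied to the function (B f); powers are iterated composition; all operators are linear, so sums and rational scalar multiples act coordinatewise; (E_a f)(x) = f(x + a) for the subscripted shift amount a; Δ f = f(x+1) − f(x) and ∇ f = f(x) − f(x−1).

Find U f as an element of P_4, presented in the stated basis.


∇ f = -8x^3 + 12x^2 - 8x + 14/3
E_{-2/3} f = -2x^4 + (16/3)x^3 - (16/3)x^2 + (136/27)x - 176/81
E_{-2/3} E_{-2/3} f = -2x^4 + (32/3)x^3 - (64/3)x^2 + (584/27)x - 800/81
E_{-2/3} E_{-2/3} E_{-2/3} f = -2x^4 + 16x^3 - 48x^2 + (200/3)x - 112/3
(∇ + (E_{-2/3})^3) f = -2x^4 + 8x^3 - 36x^2 + (176/3)x - 98/3

the image equals g(x) = -2x^4 + 8x^3 - 36x^2 + (176/3)x - 98/3


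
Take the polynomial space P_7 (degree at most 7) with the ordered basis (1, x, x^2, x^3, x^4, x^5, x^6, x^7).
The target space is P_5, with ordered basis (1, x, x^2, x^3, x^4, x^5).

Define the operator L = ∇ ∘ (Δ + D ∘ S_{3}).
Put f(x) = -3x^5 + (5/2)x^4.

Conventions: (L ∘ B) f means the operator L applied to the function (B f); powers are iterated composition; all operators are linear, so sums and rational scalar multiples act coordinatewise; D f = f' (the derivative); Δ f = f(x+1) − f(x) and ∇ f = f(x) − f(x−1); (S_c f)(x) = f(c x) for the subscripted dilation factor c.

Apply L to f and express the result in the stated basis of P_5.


Δ f = -15x^4 - 20x^3 - 15x^2 - 5x - 1/2
S_{3} f = -729x^5 + (405/2)x^4
D S_{3} f = -3645x^4 + 810x^3
(Δ + D ∘ S_{3}) f = -3660x^4 + 790x^3 - 15x^2 - 5x - 1/2
∇ (Δ + D ∘ S_{3}) f = -14640x^3 + 24330x^2 - 17040x + 4460

g(x) = -14640x^3 + 24330x^2 - 17040x + 4460


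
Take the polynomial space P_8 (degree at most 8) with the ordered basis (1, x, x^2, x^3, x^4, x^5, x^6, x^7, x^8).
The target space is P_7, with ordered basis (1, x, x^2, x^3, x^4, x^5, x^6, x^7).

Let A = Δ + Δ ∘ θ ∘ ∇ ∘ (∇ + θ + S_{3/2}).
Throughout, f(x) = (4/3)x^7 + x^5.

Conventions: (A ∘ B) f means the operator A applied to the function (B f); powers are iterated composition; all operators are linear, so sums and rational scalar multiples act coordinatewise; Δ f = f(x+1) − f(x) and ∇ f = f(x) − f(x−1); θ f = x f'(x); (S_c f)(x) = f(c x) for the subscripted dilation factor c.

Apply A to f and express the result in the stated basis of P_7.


Δ f = (28/3)x^6 + 28x^5 + (155/3)x^4 + (170/3)x^3 + 38x^2 + (43/3)x + 7/3
∇ f = (28/3)x^6 - 28x^5 + (155/3)x^4 - (170/3)x^3 + 38x^2 - (43/3)x + 7/3
θ f = (28/3)x^7 + 5x^5
S_{3/2} f = (729/32)x^7 + (243/32)x^5
(∇ + θ + S_{3/2}) f = (3083/96)x^7 + (28/3)x^6 - (493/32)x^5 + (155/3)x^4 - (170/3)x^3 + 38x^2 - (43/3)x + 7/3
∇ (∇ + θ + S_{3/2}) f = (21581/96)x^6 - (19789/32)x^5 + (43535/48)x^4 - (55355/96)x^3 - (3189/32)x^2 + (17323/48)x - 3679/24
θ ∇ (∇ + θ + S_{3/2}) f = (21581/16)x^6 - (98945/32)x^5 + (43535/12)x^4 - (55355/32)x^3 - (3189/16)x^2 + (17323/48)x
Δ θ ∇ (∇ + θ + S_{3/2}) f = (64743/8)x^5 + (152705/32)x^4 + (507245/48)x^3 + (188475/32)x^2 + (74699/48)x + 5063/16
(Δ + Δ ∘ θ ∘ ∇ ∘ (∇ + θ + S_{3/2})) f = (28/3)x^6 + (64967/8)x^5 + (463075/96)x^4 + (509965/48)x^3 + (189691/32)x^2 + (25129/16)x + 15301/48

g(x) = (28/3)x^6 + (64967/8)x^5 + (463075/96)x^4 + (509965/48)x^3 + (189691/32)x^2 + (25129/16)x + 15301/48


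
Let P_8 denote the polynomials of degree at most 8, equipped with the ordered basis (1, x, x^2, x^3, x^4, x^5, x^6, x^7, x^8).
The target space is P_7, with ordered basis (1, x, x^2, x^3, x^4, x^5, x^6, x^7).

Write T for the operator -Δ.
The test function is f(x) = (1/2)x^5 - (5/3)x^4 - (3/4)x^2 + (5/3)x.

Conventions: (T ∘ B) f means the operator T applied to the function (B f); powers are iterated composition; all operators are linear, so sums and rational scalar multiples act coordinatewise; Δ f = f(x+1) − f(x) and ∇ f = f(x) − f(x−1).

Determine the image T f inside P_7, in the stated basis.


g(x) = -(5/2)x^4 + (5/3)x^3 + 5x^2 + (17/3)x + 1/4

Δ f = (5/2)x^4 - (5/3)x^3 - 5x^2 - (17/3)x - 1/4
(-Δ) f = -(5/2)x^4 + (5/3)x^3 + 5x^2 + (17/3)x + 1/4


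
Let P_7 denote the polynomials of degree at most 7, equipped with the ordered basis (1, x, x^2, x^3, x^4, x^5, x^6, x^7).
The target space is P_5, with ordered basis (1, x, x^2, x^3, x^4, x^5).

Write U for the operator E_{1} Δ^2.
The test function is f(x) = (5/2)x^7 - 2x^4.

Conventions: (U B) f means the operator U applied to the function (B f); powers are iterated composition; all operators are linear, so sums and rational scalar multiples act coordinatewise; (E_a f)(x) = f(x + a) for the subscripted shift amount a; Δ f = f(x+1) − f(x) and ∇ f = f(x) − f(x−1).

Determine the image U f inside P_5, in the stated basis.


g(x) = 105x^5 + 1050x^4 + 4375x^3 + 9426x^2 + 10439x + 4730

Δ f = (35/2)x^6 + (105/2)x^5 + (175/2)x^4 + (159/2)x^3 + (81/2)x^2 + (19/2)x + 1/2
Δ Δ f = 105x^5 + 525x^4 + 1225x^3 + 1551x^2 + 1037x + 287
E_{1} Δ^2 f = 105x^5 + 1050x^4 + 4375x^3 + 9426x^2 + 10439x + 4730


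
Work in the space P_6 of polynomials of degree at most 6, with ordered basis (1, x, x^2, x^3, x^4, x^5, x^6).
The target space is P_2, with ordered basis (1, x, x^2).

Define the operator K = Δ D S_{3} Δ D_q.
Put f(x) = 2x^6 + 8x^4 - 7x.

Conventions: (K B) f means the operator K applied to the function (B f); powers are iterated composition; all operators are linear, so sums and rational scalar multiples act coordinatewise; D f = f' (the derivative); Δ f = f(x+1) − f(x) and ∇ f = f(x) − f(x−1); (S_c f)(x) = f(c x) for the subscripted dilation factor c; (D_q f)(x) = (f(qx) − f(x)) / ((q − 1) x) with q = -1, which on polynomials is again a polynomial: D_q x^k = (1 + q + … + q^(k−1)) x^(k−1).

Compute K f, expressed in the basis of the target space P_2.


g(x) = 0

D_q f = -7
Δ D_q f = 0
S_{3} Δ D_q f = 0
D S_{3} Δ D_q f = 0
Δ (D S_{3} Δ) D_q f = 0


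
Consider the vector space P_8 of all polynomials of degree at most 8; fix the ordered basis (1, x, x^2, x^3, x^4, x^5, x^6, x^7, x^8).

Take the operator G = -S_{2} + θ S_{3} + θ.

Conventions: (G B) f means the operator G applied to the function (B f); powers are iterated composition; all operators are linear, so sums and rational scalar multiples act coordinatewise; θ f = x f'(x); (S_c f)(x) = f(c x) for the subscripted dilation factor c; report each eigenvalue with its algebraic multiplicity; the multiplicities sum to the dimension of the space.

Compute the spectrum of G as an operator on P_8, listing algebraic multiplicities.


λ = -1 (multiplicity 1), λ = 2 (multiplicity 1), λ = 16 (multiplicity 1), λ = 76 (multiplicity 1), λ = 312 (multiplicity 1), λ = 1188 (multiplicity 1), λ = 4316 (multiplicity 1), λ = 15188 (multiplicity 1), λ = 52240 (multiplicity 1)

image of 1: -1
image of x: 2x
image of x^2: 16x^2
image of x^3: 76x^3
image of x^4: 312x^4
image of x^5: 1188x^5
image of x^6: 4316x^6
image of x^7: 15188x^7
image of x^8: 52240x^8
the matrix is upper triangular; its diagonal is (-1, 2, 16, 76, 312, 1188, 4316, 15188, 52240)
for a triangular matrix the eigenvalues are the diagonal entries, with algebraic multiplicity their repetition count


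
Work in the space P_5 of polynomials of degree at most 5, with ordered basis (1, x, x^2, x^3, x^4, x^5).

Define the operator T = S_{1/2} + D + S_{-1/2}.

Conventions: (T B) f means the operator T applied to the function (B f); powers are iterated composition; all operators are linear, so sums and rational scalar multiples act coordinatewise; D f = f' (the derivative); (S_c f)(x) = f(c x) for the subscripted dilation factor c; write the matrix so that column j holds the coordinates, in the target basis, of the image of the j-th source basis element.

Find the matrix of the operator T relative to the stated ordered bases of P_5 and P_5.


image of 1: 2
image of x: 1
image of x^2: (1/2)x^2 + 2x
image of x^3: 3x^2
image of x^4: (1/8)x^4 + 4x^3
image of x^5: 5x^4
each image's coordinates form column j of the matrix

the matrix is [[2, 1, 0, 0, 0, 0]; [0, 0, 2, 0, 0, 0]; [0, 0, 1/2, 3, 0, 0]; [0, 0, 0, 0, 4, 0]; [0, 0, 0, 0, 1/8, 5]; [0, 0, 0, 0, 0, 0]] (rows listed top to bottom)


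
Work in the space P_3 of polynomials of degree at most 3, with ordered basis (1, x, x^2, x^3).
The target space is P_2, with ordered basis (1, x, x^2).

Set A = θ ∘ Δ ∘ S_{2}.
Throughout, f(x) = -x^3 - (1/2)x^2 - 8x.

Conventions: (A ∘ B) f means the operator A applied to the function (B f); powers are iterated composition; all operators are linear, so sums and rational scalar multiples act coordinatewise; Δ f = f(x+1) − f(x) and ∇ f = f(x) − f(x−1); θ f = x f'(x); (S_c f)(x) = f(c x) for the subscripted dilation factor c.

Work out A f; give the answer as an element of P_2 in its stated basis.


the result is g(x) = -48x^2 - 28x

S_{2} f = -8x^3 - 2x^2 - 16x
Δ S_{2} f = -24x^2 - 28x - 26
θ (Δ ∘ S_{2}) f = -48x^2 - 28x


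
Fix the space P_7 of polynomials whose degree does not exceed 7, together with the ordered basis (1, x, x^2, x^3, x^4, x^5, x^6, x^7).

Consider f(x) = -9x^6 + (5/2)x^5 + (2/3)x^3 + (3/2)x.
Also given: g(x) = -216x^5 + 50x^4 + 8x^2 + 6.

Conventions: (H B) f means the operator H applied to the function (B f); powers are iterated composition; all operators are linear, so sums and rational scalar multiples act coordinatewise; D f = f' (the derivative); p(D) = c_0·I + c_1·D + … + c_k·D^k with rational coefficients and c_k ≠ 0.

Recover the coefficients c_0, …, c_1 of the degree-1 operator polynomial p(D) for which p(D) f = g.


D^0 f = -9x^6 + (5/2)x^5 + (2/3)x^3 + (3/2)x
D^1 f = -54x^5 + (25/2)x^4 + 2x^2 + 3/2
matching coefficients of g against c_0 f + c_1 Df + … from the top degree down determines the c_i
solution: c_0 = 0, c_1 = 4

p(D) = 4·D, i.e. c_0 = 0, c_1 = 4


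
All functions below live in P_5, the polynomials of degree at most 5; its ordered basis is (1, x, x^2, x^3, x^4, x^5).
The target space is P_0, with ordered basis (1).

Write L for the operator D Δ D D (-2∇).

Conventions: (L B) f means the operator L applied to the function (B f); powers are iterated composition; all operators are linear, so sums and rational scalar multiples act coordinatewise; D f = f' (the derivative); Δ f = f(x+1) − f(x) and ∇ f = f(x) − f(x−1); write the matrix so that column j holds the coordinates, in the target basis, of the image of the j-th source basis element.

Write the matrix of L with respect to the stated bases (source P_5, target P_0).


image of 1: 0
image of x: 0
image of x^2: 0
image of x^3: 0
image of x^4: 0
image of x^5: -240
each image's coordinates form column j of the matrix

the matrix is [[0, 0, 0, 0, 0, -240]] (rows listed top to bottom)


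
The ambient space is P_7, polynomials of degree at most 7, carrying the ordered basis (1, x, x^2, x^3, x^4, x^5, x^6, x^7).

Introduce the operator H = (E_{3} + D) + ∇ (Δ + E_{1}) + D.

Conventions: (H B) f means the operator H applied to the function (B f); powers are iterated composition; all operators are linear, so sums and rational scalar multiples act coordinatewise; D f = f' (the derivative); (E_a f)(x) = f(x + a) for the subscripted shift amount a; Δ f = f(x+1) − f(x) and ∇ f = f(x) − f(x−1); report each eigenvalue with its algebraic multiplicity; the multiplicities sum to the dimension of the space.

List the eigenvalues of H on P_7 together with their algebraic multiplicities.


image of 1: 1
image of x: x + 6
image of x^2: x^2 + 12x + 12
image of x^3: x^3 + 18x^2 + 36x + 28
image of x^4: x^4 + 24x^3 + 72x^2 + 112x + 84
image of x^5: x^5 + 30x^4 + 120x^3 + 280x^2 + 420x + 244
image of x^6: x^6 + 36x^5 + 180x^4 + 560x^3 + 1260x^2 + 1464x + 732
image of x^7: x^7 + 42x^6 + 252x^5 + 980x^4 + 2940x^3 + 5124x^2 + 5124x + 2188
the matrix is upper triangular; its diagonal is (1, 1, 1, 1, 1, 1, 1, 1)
for a triangular matrix the eigenvalues are the diagonal entries, with algebraic multiplicity their repetition count

λ = 1 (multiplicity 8)


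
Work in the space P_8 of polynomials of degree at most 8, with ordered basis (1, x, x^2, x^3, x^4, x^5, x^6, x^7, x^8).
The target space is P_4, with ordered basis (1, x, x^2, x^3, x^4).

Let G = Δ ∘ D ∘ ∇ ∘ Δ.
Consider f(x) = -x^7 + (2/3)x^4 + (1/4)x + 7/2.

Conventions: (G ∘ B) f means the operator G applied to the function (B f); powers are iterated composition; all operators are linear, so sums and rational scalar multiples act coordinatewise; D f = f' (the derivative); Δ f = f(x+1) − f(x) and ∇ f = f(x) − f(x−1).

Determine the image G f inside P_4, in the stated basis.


g(x) = -840x^3 - 1260x^2 - 1260x - 404

Δ f = -7x^6 - 21x^5 - 35x^4 - (97/3)x^3 - 17x^2 - (13/3)x - 1/12
∇ Δ f = -42x^5 - 70x^3 + 8x^2 - 14x + 4/3
D ∇ Δ f = -210x^4 - 210x^2 + 16x - 14
Δ (D ∘ ∇ ∘ Δ) f = -840x^3 - 1260x^2 - 1260x - 404


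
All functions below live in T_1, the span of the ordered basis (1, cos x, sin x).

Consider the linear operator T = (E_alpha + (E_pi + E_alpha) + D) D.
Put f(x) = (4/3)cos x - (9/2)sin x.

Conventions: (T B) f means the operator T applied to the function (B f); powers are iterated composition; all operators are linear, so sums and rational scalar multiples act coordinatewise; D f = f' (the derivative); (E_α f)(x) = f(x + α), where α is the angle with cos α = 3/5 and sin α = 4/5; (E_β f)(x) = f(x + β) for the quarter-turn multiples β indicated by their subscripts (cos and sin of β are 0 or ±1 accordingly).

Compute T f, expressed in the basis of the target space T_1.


D f = -(9/2)cos x - (4/3)sin x
E_alpha D f = -(113/30)cos x + (14/5)sin x
E_pi D f = (9/2)cos x + (4/3)sin x
E_alpha D f = -(113/30)cos x + (14/5)sin x
(E_pi + E_alpha) D f = (11/15)cos x + (62/15)sin x
D D f = -(4/3)cos x + (9/2)sin x
(E_alpha + (E_pi + E_alpha) + D) D f = -(131/30)cos x + (343/30)sin x

the image equals g(x) = -(131/30)cos x + (343/30)sin x


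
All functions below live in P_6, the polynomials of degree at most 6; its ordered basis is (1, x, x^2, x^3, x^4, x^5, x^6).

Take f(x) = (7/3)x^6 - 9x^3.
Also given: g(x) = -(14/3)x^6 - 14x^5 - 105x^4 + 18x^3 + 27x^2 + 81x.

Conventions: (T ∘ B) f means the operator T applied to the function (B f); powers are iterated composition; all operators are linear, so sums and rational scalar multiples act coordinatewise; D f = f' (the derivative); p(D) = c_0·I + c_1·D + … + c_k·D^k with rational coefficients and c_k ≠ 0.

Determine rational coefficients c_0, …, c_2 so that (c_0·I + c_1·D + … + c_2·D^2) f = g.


D^0 f = (7/3)x^6 - 9x^3
D^1 f = 14x^5 - 27x^2
D^2 f = 70x^4 - 54x
matching coefficients of g against c_0 f + c_1 Df + … from the top degree down determines the c_i
solution: c_0 = -2, c_1 = -1, c_2 = -3/2

c_0 = -2, c_1 = -1, c_2 = -3/2


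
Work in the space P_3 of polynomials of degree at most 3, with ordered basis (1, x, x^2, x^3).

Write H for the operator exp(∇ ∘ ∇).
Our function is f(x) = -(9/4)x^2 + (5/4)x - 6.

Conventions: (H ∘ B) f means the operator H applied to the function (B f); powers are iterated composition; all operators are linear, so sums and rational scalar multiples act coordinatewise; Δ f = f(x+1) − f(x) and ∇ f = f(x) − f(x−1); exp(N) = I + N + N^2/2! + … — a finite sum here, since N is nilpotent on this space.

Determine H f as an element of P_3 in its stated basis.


g(x) = -(9/4)x^2 + (5/4)x - 21/2

order-1 term: -9/2
the series for exp(∇ ∘ ∇) f terminates at order 1
exp(∇ ∘ ∇) f = -(9/4)x^2 + (5/4)x - 21/2


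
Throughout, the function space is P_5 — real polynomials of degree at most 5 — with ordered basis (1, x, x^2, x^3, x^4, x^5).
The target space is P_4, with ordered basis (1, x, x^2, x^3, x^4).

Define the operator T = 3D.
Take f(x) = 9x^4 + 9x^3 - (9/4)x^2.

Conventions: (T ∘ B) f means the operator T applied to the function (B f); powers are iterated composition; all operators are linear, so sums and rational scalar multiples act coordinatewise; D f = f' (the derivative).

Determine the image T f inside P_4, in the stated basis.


D f = 36x^3 + 27x^2 - (9/2)x
(3D) f = 108x^3 + 81x^2 - (27/2)x

the result is g(x) = 108x^3 + 81x^2 - (27/2)x


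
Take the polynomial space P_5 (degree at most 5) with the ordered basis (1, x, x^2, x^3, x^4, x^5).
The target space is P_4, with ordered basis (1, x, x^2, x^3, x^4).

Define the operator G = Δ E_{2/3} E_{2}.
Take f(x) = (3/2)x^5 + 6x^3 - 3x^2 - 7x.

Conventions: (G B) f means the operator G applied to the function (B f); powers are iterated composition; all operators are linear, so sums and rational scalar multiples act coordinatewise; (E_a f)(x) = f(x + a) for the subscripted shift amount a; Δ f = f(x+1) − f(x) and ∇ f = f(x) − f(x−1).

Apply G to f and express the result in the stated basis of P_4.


the image equals g(x) = (15/2)x^4 + 95x^3 + 473x^2 + (19519/18)x + 51185/54

E_{2} f = (3/2)x^5 + 15x^4 + 66x^3 + 153x^2 + 173x + 70
E_{2/3} E_{2} f = (3/2)x^5 + 20x^4 + (338/3)x^3 + (2965/9)x^2 + (13075/27)x + 22360/81
Δ (E_{2/3} E_{2}) f = (15/2)x^4 + 95x^3 + 473x^2 + (19519/18)x + 51185/54


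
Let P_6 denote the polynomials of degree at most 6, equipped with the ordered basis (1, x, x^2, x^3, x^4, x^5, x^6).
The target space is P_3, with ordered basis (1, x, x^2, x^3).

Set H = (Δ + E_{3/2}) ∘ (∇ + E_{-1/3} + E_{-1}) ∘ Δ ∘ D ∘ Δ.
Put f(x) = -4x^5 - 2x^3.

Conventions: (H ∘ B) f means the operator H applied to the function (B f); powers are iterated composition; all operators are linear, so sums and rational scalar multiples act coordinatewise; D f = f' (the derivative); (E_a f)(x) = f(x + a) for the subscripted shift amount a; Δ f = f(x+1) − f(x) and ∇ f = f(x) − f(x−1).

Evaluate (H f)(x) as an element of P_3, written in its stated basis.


Δ f = -20x^4 - 40x^3 - 46x^2 - 26x - 6
D Δ f = -80x^3 - 120x^2 - 92x - 26
Δ D Δ f = -240x^2 - 480x - 292
∇ (Δ ∘ D ∘ Δ) f = -480x - 240
E_{-1/3} (Δ ∘ D ∘ Δ) f = -240x^2 - 320x - 476/3
E_{-1} (Δ ∘ D ∘ Δ) f = -240x^2 - 52
(∇ + E_{-1/3} + E_{-1}) (Δ ∘ D ∘ Δ) f = -480x^2 - 800x - 1352/3
Δ (∇ + E_{-1/3} + E_{-1}) (Δ ∘ D ∘ Δ) f = -960x - 1280
E_{3/2} (∇ + E_{-1/3} + E_{-1}) (Δ ∘ D ∘ Δ) f = -480x^2 - 2240x - 8192/3
(Δ + E_{3/2}) (∇ + E_{-1/3} + E_{-1}) (Δ ∘ D ∘ Δ) f = -480x^2 - 3200x - 12032/3

the result is g(x) = -480x^2 - 3200x - 12032/3


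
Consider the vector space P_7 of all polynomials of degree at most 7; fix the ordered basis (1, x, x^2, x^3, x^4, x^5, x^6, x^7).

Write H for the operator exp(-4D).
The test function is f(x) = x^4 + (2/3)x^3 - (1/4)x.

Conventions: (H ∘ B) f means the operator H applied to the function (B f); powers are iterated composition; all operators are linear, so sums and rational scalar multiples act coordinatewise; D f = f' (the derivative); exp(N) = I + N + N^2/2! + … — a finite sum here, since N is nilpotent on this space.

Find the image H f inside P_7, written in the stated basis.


g(x) = x^4 - (46/3)x^3 + 88x^2 - (897/4)x + 643/3

order-1 term: -16x^3 - 8x^2 + 1
order-2 term: 96x^2 + 32x
order-3 term: -256x - 128/3
order-4 term: 256
the series for exp(-4D) f terminates at order 4
exp(-4D) f = x^4 - (46/3)x^3 + 88x^2 - (897/4)x + 643/3


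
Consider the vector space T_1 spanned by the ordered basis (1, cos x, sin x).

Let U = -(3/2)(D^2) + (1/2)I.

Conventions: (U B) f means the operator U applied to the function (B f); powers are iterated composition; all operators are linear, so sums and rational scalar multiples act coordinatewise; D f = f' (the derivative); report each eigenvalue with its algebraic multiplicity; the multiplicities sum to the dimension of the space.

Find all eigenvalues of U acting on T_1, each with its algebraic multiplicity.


image of 1: 1/2
image of cos x: 2cos x
image of sin x: 2sin x
the matrix is diagonal; its diagonal is (1/2, 2, 2)
for a triangular matrix the eigenvalues are the diagonal entries, with algebraic multiplicity their repetition count

λ = 1/2 (multiplicity 1), λ = 2 (multiplicity 2)


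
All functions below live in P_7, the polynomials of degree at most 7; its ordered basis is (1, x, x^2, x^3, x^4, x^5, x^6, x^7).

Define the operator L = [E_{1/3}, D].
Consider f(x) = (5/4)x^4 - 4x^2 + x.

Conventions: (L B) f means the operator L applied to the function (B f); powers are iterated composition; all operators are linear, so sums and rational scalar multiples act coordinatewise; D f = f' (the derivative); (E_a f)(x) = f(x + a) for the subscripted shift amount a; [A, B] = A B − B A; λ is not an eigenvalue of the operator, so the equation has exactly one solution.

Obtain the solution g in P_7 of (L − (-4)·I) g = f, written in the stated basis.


the result is g(x) = (5/16)x^4 - x^2 + (1/4)x

write g with unknown coordinates in the stated basis and equate coefficients in (L − (-4)·I) g = f
solving from the highest basis element down gives g = (5/16)x^4 - x^2 + (1/4)x
check: L g = 0
so L g − (-4)·g = (5/4)x^4 - 4x^2 + x = f ✓


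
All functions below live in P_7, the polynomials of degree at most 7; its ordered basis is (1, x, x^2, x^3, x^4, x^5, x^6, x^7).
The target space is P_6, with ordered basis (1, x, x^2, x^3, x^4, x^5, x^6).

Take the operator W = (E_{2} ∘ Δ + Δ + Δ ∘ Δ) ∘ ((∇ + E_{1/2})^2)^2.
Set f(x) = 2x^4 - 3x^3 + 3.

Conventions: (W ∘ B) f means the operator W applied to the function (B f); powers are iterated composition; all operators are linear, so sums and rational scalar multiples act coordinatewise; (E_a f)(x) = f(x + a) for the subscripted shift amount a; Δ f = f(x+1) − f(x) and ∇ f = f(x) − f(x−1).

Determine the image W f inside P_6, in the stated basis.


the image equals g(x) = 16x^3 + 366x^2 + 2224x + 3490

∇ f = 8x^3 - 21x^2 + 17x - 5
E_{1/2} f = 2x^4 + x^3 - (3/2)x^2 - (5/4)x + 11/4
(∇ + E_{1/2}) f = 2x^4 + 9x^3 - (45/2)x^2 + (63/4)x - 9/4
∇ (∇ + E_{1/2}) f = 8x^3 + 15x^2 - 64x + 181/4
E_{1/2} (∇ + E_{1/2}) f = 2x^4 + 13x^3 - 6x^2 + x + 5/4
(∇ + E_{1/2}) (∇ + E_{1/2}) f = 2x^4 + 21x^3 + 9x^2 - 63x + 93/2
∇ (∇ + E_{1/2})^2 f = 8x^3 + 51x^2 - 37x - 53
E_{1/2} (∇ + E_{1/2})^2 f = 2x^4 + 25x^3 + (87/2)x^2 - (149/4)x + 20
(∇ + E_{1/2}) (∇ + E_{1/2})^2 f = 2x^4 + 33x^3 + (189/2)x^2 - (297/4)x - 33
∇ (∇ + E_{1/2}) (∇ + E_{1/2})^2 f = 8x^3 + 87x^2 + 98x - 551/4
E_{1/2} (∇ + E_{1/2}) (∇ + E_{1/2})^2 f = 2x^4 + 37x^3 + 147x^2 + 46x - 169/4
(∇ + E_{1/2}) (∇ + E_{1/2}) (∇ + E_{1/2})^2 f = 2x^4 + 45x^3 + 234x^2 + 144x - 180
Δ ((∇ + E_{1/2})^2)^2 f = 8x^3 + 147x^2 + 611x + 425
E_{2} Δ ((∇ + E_{1/2})^2)^2 f = 8x^3 + 195x^2 + 1295x + 2299
Δ ((∇ + E_{1/2})^2)^2 f = 8x^3 + 147x^2 + 611x + 425
Δ ((∇ + E_{1/2})^2)^2 f = 8x^3 + 147x^2 + 611x + 425
Δ Δ ((∇ + E_{1/2})^2)^2 f = 24x^2 + 318x + 766
(E_{2} ∘ Δ + Δ + Δ ∘ Δ) ((∇ + E_{1/2})^2)^2 f = 16x^3 + 366x^2 + 2224x + 3490


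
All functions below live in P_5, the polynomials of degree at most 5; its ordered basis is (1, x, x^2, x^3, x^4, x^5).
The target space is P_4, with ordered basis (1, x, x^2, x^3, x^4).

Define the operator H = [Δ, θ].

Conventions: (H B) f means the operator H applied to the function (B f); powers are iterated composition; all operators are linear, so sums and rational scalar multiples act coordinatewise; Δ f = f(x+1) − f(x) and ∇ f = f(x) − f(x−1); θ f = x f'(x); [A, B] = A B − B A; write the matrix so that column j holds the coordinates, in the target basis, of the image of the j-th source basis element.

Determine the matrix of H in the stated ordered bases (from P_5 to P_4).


image of 1: 0
image of x: 1
image of x^2: 2x + 2
image of x^3: 3x^2 + 6x + 3
image of x^4: 4x^3 + 12x^2 + 12x + 4
image of x^5: 5x^4 + 20x^3 + 30x^2 + 20x + 5
each image's coordinates form column j of the matrix

the matrix is [[0, 1, 2, 3, 4, 5]; [0, 0, 2, 6, 12, 20]; [0, 0, 0, 3, 12, 30]; [0, 0, 0, 0, 4, 20]; [0, 0, 0, 0, 0, 5]] (rows listed top to bottom)


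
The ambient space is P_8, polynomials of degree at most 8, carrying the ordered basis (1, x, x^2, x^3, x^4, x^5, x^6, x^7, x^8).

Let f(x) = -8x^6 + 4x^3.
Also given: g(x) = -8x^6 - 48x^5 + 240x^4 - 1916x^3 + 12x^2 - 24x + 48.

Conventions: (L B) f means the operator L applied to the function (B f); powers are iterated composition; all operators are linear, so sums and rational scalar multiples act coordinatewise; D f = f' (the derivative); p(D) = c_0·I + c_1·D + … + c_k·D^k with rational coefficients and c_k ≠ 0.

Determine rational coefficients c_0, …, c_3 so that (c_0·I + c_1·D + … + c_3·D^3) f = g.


D^0 f = -8x^6 + 4x^3
D^1 f = -48x^5 + 12x^2
D^2 f = -240x^4 + 24x
D^3 f = -960x^3 + 24
matching coefficients of g against c_0 f + c_1 Df + … from the top degree down determines the c_i
solution: c_0 = 1, c_1 = 1, c_2 = -1, c_3 = 2

c_0 = 1, c_1 = 1, c_2 = -1, c_3 = 2


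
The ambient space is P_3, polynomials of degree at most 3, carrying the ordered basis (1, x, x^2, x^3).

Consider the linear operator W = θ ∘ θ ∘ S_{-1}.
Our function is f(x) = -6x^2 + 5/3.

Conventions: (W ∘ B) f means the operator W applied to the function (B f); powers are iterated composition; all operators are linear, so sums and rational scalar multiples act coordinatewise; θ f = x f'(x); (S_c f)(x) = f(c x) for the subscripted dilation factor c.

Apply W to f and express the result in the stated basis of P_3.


S_{-1} f = -6x^2 + 5/3
θ S_{-1} f = -12x^2
θ θ S_{-1} f = -24x^2

g(x) = -24x^2


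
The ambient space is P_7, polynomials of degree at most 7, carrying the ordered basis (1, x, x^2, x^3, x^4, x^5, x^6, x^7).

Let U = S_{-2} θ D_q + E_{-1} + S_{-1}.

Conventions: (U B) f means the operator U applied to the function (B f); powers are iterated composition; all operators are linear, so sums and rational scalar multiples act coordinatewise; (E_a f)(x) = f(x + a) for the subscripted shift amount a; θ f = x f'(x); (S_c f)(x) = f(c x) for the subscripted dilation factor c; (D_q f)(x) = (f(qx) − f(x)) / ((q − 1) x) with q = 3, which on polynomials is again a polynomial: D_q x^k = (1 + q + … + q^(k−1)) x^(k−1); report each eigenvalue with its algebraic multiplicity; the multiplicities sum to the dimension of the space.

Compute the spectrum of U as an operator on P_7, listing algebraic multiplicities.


image of 1: 2
image of x: -1
image of x^2: 2x^2 - 10x + 1
image of x^3: 101x^2 + 3x - 1
image of x^4: 2x^4 - 964x^3 + 6x^2 - 4x + 1
image of x^5: 7739x^4 + 10x^3 - 10x^2 + 5x - 1
image of x^6: 2x^6 - 58246x^5 + 15x^4 - 20x^3 + 15x^2 - 6x + 1
image of x^7: 419705x^6 + 21x^5 - 35x^4 + 35x^3 - 21x^2 + 7x - 1
the matrix is upper triangular; its diagonal is (2, 0, 2, 0, 2, 0, 2, 0)
for a triangular matrix the eigenvalues are the diagonal entries, with algebraic multiplicity their repetition count

λ = 0 (multiplicity 4), λ = 2 (multiplicity 4)
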